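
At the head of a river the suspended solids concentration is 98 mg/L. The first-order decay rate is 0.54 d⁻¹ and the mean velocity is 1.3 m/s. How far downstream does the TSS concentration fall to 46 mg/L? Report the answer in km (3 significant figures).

157 km

From C = C₀·e^(−kt), t = ln(C₀/C)/k = ln(98/46)/0.54 = 0.7563/0.54 = 1.401 d.
Distance = v·t = 1.3 m/s × 1.21e+05 s = 1.573e+05 m = 157.3 km.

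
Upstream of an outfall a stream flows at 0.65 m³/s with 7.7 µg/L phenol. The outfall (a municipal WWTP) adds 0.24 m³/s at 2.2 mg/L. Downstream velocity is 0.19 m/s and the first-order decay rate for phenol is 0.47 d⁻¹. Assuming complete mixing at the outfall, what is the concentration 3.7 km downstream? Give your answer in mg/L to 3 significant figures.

0.539 mg/L

7.7 µg/L = 0.0077 mg/L.
After complete mixing, C₀ = (0.24·2.2 + 0.65·0.0077) / 0.89 = 0.5989 mg/L.
Travel time t = 3700 m / 0.19 m/s = 1.947e+04 s = 0.2254 d.
C = 0.5989·exp(−0.47·0.2254) = 0.5989·0.8995 = 0.5387 mg/L.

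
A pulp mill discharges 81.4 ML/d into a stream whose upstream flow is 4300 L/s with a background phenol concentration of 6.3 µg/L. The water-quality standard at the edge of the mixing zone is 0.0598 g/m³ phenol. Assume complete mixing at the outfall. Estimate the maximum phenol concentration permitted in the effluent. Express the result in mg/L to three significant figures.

0.304 mg/L

81.4 ML/d = 0.9421 m³/s.
4300 L/s = 4.3 m³/s.
6.3 µg/L = 0.0063 mg/L.
Mass balance: 0.0598·5.242 = 0.9421·Cₑ + 4.3·0.0063.
Cₑ = (0.3135 − 0.02709) / 0.9421 = 0.304 mg/L.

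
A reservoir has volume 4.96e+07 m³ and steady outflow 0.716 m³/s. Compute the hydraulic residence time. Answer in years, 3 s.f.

Q = 0.716 m³/s × 3.156e+07 s/yr = 2.26e+07 m³/yr.
Hydraulic residence time τ = V/Q = 4.96e+07/2.26e+07 = 2.195 yr.

2.20 yr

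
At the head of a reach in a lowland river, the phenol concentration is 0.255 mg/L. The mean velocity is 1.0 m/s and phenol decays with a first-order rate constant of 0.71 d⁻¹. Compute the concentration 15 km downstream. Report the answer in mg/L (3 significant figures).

Travel time t = 15 km / 1.0 m/s = 1.5e+04/1.0 = 1.5e+04 s = 0.1736 d.
First-order decay: C = 0.255·exp(−0.71·0.1736) = 0.255·0.884 = 0.2254 mg/L.

0.225 mg/L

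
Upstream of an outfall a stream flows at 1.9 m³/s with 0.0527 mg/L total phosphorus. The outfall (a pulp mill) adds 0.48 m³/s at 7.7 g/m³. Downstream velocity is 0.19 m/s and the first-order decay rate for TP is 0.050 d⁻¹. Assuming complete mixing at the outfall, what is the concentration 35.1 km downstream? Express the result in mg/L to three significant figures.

After complete mixing, C₀ = (0.48·7.7 + 1.9·0.0527) / 2.38 = 1.595 mg/L.
Travel time t = 3.51e+04 m / 0.19 m/s = 1.847e+05 s = 2.138 d.
C = 1.595·exp(−0.050·2.138) = 1.595·0.8986 = 1.433 mg/L.

1.43 mg/L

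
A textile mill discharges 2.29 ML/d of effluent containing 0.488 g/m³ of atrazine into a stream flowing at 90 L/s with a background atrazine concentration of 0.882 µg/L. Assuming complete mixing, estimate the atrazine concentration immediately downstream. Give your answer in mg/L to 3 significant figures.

0.112 mg/L

2.29 ML/d = 0.0265 m³/s.
90 L/s = 0.09 m³/s.
0.882 µg/L = 0.000882 mg/L.
Conservation of mass across the mixing zone: C = (0.0265·0.488 + 0.09·0.000882) / (0.0265 + 0.09) = 0.01301/0.1165 = 0.1117 mg/L.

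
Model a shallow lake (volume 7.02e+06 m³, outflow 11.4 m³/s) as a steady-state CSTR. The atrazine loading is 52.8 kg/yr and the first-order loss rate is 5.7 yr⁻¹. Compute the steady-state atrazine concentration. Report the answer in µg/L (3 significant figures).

0.132 µg/L

Outflow Q = 11.4 m³/s × 3.156e+07 s/yr = 3.598e+08 m³/yr.
Steady-state CSTR mass balance: W = Q·C + k·V·C, so C = W/(Q + kV).
Q + kV = 3.598e+08 + 5.7·7.02e+06 = 3.998e+08 m³/yr.
C = 52.8/3.998e+08 = 1.321e-07 kg/m³ = 0.0001321 mg/L = 0.1321 µg/L.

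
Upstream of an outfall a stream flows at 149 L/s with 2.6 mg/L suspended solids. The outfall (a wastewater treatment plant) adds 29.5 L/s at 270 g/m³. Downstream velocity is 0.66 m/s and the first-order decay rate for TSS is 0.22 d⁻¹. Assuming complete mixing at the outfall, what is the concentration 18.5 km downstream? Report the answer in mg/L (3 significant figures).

43.6 mg/L

29.5 L/s = 0.0295 m³/s.
149 L/s = 0.149 m³/s.
After complete mixing, C₀ = (0.0295·270 + 0.149·2.6) / 0.1785 = 46.79 mg/L.
Travel time t = 1.85e+04 m / 0.66 m/s = 2.803e+04 s = 0.3244 d.
C = 46.79·exp(−0.22·0.3244) = 46.79·0.9311 = 43.57 mg/L.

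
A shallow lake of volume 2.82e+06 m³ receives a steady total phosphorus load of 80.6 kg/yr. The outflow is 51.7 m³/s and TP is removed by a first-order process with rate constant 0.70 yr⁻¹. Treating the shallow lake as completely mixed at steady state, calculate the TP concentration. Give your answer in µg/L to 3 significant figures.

Outflow Q = 51.7 m³/s × 3.156e+07 s/yr = 1.632e+09 m³/yr.
Steady-state CSTR mass balance: W = Q·C + k·V·C, so C = W/(Q + kV).
Q + kV = 1.632e+09 + 0.70·2.82e+06 = 1.634e+09 m³/yr.
C = 80.6/1.634e+09 = 4.934e-08 kg/m³ = 4.934e-05 mg/L = 0.04934 µg/L.

0.0493 µg/L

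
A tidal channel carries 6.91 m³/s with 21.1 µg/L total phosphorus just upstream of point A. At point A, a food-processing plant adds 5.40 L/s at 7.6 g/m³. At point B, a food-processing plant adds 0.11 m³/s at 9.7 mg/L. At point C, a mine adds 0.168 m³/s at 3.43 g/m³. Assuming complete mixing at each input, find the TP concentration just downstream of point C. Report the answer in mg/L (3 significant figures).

21.1 µg/L = 0.0211 mg/L.
5.40 L/s = 0.0054 m³/s.
After input A: C = (6.91·0.0211 + 0.0054·7.6) / 6.915 = 0.02702 mg/L.
After input B: C = (6.915·0.02702 + 0.11·9.7) / 7.025 = 0.1785 mg/L.
After input C: C = (7.025·0.1785 + 0.168·3.43) / 7.193 = 0.2544 mg/L.

0.254 mg/L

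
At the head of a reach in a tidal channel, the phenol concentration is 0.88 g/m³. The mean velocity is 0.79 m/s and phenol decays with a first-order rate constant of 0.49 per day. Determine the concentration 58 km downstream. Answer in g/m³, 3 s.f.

0.580 g/m³

Travel time t = 58 km / 0.79 m/s = 5.8e+04/0.79 = 7.342e+04 s = 0.8497 d.
First-order decay: C = 0.88·exp(−0.49·0.8497) = 0.88·0.6594 = 0.5803 g/m³.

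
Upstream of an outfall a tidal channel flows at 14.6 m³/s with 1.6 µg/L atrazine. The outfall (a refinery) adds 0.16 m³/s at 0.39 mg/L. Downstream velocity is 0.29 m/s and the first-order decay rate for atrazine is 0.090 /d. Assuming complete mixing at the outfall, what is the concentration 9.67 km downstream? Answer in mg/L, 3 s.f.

1.6 µg/L = 0.0016 mg/L.
After complete mixing, C₀ = (0.16·0.39 + 14.6·0.0016) / 14.76 = 0.00581 mg/L.
Travel time t = 9670 m / 0.29 m/s = 3.334e+04 s = 0.3859 d.
C = 0.00581·exp(−0.090·0.3859) = 0.00581·0.9659 = 0.005612 mg/L.

0.00561 mg/L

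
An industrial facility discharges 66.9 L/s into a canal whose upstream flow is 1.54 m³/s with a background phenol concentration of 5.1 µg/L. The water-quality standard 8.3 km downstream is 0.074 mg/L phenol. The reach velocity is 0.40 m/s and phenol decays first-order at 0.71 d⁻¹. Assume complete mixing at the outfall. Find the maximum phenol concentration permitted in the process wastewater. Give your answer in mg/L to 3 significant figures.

1.99 mg/L

66.9 L/s = 0.0669 m³/s.
5.1 µg/L = 0.0051 mg/L.
Travel time to the compliance point: t = 8300/0.40 = 2.075e+04 s = 0.2402 d; decay factor exp(−0.71·0.2402) = 0.8432.
So the concentration just after mixing may be at most 0.074/0.8432 = 0.08776 mg/L.
Mass balance: 0.08776·1.607 = 0.0669·Cₑ + 1.54·0.0051.
Cₑ = (0.141 − 0.007854) / 0.0669 = 1.99 mg/L.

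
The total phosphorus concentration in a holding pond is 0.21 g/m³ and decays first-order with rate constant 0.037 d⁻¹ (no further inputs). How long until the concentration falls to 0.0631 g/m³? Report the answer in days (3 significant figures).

t = ln(C₀/C)/k = ln(0.21/0.0631)/0.037 = 1.202/0.037 = 32.5 d.

32.5 d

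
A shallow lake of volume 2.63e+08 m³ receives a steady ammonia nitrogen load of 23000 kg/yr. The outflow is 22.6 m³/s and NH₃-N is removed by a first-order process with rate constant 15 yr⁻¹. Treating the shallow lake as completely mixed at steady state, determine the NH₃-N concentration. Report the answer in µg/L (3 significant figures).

4.94 µg/L

Outflow Q = 22.6 m³/s × 3.156e+07 s/yr = 7.132e+08 m³/yr.
Steady-state CSTR mass balance: W = Q·C + k·V·C, so C = W/(Q + kV).
Q + kV = 7.132e+08 + 15·2.63e+08 = 4.658e+09 m³/yr.
C = 23000/4.658e+09 = 4.938e-06 kg/m³ = 0.004938 mg/L = 4.938 µg/L.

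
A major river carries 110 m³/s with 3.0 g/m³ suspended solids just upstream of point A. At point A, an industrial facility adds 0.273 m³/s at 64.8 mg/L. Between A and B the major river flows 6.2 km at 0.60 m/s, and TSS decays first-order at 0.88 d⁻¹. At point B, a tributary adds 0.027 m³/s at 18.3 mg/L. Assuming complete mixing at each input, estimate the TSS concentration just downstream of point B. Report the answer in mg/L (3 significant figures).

2.84 mg/L

After input A: C = (110·3 + 0.273·64.8) / 110.3 = 3.153 mg/L.
Over the 6.2 km reach to input B (t = 1.033e+04 s = 0.1196 d), decay gives C = 3.153·exp(−0.88·0.1196) = 2.838 mg/L.
After input B: C = (110.3·2.838 + 0.027·18.3) / 110.3 = 2.842 mg/L.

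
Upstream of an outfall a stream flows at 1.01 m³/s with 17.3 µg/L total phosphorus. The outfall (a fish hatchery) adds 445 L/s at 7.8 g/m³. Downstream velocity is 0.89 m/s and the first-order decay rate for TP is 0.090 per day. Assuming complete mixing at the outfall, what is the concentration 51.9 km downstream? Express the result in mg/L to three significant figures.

2.26 mg/L

445 L/s = 0.445 m³/s.
17.3 µg/L = 0.0173 mg/L.
After complete mixing, C₀ = (0.445·7.8 + 1.01·0.0173) / 1.455 = 2.398 mg/L.
Travel time t = 5.19e+04 m / 0.89 m/s = 5.831e+04 s = 0.6749 d.
C = 2.398·exp(−0.090·0.6749) = 2.398·0.9411 = 2.256 mg/L.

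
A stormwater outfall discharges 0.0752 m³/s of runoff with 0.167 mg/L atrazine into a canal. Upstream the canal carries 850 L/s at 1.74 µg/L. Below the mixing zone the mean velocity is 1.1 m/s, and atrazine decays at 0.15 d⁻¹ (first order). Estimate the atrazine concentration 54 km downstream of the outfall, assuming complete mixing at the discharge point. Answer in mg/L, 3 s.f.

850 L/s = 0.85 m³/s.
1.74 µg/L = 0.00174 mg/L.
After complete mixing, C₀ = (0.0752·0.167 + 0.85·0.00174) / 0.9252 = 0.01517 mg/L.
Travel time t = 5.4e+04 m / 1.1 m/s = 4.909e+04 s = 0.5682 d.
C = 0.01517·exp(−0.15·0.5682) = 0.01517·0.9183 = 0.01393 mg/L.

0.0139 mg/L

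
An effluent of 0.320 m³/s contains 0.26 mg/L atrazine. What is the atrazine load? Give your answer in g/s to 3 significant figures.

Mass flux = Q·C = 0.32 m³/s × 0.26 g/m³ = 0.0832 g/s.

0.0832 g/s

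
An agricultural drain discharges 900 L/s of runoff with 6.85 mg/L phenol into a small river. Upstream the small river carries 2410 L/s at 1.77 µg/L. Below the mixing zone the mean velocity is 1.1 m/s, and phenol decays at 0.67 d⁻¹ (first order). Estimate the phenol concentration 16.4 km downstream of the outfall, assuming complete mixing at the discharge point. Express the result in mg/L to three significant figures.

900 L/s = 0.9 m³/s.
2410 L/s = 2.41 m³/s.
1.77 µg/L = 0.00177 mg/L.
After complete mixing, C₀ = (0.9·6.85 + 2.41·0.00177) / 3.31 = 1.864 mg/L.
Travel time t = 1.64e+04 m / 1.1 m/s = 1.491e+04 s = 0.1726 d.
C = 1.864·exp(−0.67·0.1726) = 1.864·0.8908 = 1.66 mg/L.

1.66 mg/L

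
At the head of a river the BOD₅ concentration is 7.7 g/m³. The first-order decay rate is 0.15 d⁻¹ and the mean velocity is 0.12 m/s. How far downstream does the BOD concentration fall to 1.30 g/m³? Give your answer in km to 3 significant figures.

123 km

From C = C₀·e^(−kt), t = ln(C₀/C)/k = ln(7.7/1.30)/0.15 = 1.779/0.15 = 11.86 d.
Distance = v·t = 0.12 m/s × 1.025e+06 s = 1.23e+05 m = 123 km.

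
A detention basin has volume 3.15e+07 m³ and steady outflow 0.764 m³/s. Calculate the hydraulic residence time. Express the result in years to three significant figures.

Q = 0.764 m³/s × 3.156e+07 s/yr = 2.411e+07 m³/yr.
Hydraulic residence time τ = V/Q = 3.15e+07/2.411e+07 = 1.307 yr.

1.31 yr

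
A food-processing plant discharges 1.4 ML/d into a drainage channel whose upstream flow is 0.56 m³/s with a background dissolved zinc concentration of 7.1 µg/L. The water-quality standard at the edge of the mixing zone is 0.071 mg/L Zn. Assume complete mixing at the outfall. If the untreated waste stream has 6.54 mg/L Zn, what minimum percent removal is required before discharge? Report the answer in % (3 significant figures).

65.1 %

1.4 ML/d = 0.0162 m³/s.
7.1 µg/L = 0.0071 mg/L.
Mass balance: 0.071·0.5762 = 0.0162·Cₑ + 0.56·0.0071.
Cₑ = (0.04091 − 0.003976) / 0.0162 = 2.279 mg/L.
Required removal = 1 − 2.279/6.54 = 65.15 %.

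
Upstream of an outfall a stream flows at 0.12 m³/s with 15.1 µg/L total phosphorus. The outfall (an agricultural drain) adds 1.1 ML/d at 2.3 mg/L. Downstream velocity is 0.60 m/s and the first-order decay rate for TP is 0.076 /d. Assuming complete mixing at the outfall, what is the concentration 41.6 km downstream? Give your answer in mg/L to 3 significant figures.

0.220 mg/L

1.1 ML/d = 0.01273 m³/s.
15.1 µg/L = 0.0151 mg/L.
After complete mixing, C₀ = (0.01273·2.3 + 0.12·0.0151) / 0.1327 = 0.2343 mg/L.
Travel time t = 4.16e+04 m / 0.60 m/s = 6.933e+04 s = 0.8025 d.
C = 0.2343·exp(−0.076·0.8025) = 0.2343·0.9408 = 0.2204 mg/L.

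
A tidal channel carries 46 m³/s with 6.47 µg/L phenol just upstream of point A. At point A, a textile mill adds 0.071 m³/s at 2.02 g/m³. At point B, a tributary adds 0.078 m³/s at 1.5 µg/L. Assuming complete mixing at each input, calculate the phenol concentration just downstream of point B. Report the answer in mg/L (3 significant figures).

0.00956 mg/L

6.47 µg/L = 0.00647 mg/L.
After input A: C = (46·0.00647 + 0.071·2.02) / 46.07 = 0.009573 mg/L.
1.5 µg/L = 0.0015 mg/L.
After input B: C = (46.07·0.009573 + 0.078·0.0015) / 46.15 = 0.009559 mg/L.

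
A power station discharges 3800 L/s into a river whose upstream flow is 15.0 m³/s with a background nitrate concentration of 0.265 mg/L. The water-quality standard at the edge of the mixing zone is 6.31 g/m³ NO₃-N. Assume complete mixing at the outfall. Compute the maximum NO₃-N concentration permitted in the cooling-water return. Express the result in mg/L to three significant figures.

30.2 mg/L

3800 L/s = 3.8 m³/s.
Mass balance: 6.31·18.8 = 3.8·Cₑ + 15·0.265.
Cₑ = (118.6 − 3.975) / 3.8 = 30.17 mg/L.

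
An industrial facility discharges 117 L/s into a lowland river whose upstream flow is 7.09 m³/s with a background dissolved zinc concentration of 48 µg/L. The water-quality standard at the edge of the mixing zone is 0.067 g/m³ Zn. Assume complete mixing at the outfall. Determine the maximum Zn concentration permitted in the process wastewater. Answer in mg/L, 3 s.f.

1.22 mg/L

117 L/s = 0.117 m³/s.
48 µg/L = 0.048 mg/L.
Mass balance: 0.067·7.207 = 0.117·Cₑ + 7.09·0.048.
Cₑ = (0.4829 − 0.3403) / 0.117 = 1.218 mg/L.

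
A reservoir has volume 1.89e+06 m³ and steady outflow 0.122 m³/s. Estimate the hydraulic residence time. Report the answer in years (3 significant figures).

Q = 0.122 m³/s × 3.156e+07 s/yr = 3.85e+06 m³/yr.
Hydraulic residence time τ = V/Q = 1.89e+06/3.85e+06 = 0.4909 yr.

0.491 yr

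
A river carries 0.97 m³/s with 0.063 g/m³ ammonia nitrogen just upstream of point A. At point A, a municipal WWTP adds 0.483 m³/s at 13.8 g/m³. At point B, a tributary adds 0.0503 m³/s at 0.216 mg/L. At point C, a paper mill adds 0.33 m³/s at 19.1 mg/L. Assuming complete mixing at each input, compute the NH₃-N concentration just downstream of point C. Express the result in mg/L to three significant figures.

7.11 mg/L

After input A: C = (0.97·0.063 + 0.483·13.8) / 1.453 = 4.629 mg/L.
After input B: C = (1.453·4.629 + 0.0503·0.216) / 1.503 = 4.482 mg/L.
After input C: C = (1.503·4.482 + 0.33·19.1) / 1.833 = 7.113 mg/L.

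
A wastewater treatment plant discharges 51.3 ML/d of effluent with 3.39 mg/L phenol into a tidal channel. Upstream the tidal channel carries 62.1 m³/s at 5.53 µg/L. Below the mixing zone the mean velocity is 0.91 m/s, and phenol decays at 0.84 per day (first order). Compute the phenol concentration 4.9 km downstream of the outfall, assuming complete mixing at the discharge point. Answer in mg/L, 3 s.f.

0.0357 mg/L

51.3 ML/d = 0.5937 m³/s.
5.53 µg/L = 0.00553 mg/L.
After complete mixing, C₀ = (0.5937·3.39 + 62.1·0.00553) / 62.69 = 0.03758 mg/L.
Travel time t = 4900 m / 0.91 m/s = 5385 s = 0.06232 d.
C = 0.03758·exp(−0.84·0.06232) = 0.03758·0.949 = 0.03567 mg/L.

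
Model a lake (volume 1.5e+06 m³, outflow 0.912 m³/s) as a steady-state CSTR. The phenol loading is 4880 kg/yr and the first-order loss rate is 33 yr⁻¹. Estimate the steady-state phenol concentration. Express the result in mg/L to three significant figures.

Outflow Q = 0.912 m³/s × 3.156e+07 s/yr = 2.878e+07 m³/yr.
Steady-state CSTR mass balance: W = Q·C + k·V·C, so C = W/(Q + kV).
Q + kV = 2.878e+07 + 33·1.5e+06 = 7.828e+07 m³/yr.
C = 4880/7.828e+07 = 6.234e-05 kg/m³ = 0.06234 mg/L.

0.0623 mg/L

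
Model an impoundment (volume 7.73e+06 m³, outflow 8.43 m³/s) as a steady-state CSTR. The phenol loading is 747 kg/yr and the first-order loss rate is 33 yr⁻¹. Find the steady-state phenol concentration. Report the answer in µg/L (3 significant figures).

Outflow Q = 8.43 m³/s × 3.156e+07 s/yr = 2.66e+08 m³/yr.
Steady-state CSTR mass balance: W = Q·C + k·V·C, so C = W/(Q + kV).
Q + kV = 2.66e+08 + 33·7.73e+06 = 5.211e+08 m³/yr.
C = 747/5.211e+08 = 1.433e-06 kg/m³ = 0.001433 mg/L = 1.433 µg/L.

1.43 µg/L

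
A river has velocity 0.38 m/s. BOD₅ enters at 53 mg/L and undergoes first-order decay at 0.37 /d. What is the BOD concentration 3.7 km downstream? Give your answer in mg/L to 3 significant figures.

50.8 mg/L

Travel time t = 3.7 km / 0.38 m/s = 3700/0.38 = 9737 s = 0.1127 d.
First-order decay: C = 53·exp(−0.37·0.1127) = 53·0.9592 = 50.84 mg/L.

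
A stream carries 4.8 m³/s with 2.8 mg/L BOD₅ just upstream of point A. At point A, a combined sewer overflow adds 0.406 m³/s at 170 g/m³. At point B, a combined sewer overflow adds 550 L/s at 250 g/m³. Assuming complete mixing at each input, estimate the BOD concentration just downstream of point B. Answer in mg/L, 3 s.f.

After input A: C = (4.8·2.8 + 0.406·170) / 5.206 = 15.84 mg/L.
550 L/s = 0.55 m³/s.
After input B: C = (5.206·15.84 + 0.55·250) / 5.756 = 38.21 mg/L.

38.2 mg/L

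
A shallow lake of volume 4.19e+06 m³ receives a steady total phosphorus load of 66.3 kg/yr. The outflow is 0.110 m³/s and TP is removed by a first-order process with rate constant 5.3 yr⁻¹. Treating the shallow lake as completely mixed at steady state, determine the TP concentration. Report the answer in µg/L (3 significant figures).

2.58 µg/L

Outflow Q = 0.110 m³/s × 3.156e+07 s/yr = 3.471e+06 m³/yr.
Steady-state CSTR mass balance: W = Q·C + k·V·C, so C = W/(Q + kV).
Q + kV = 3.471e+06 + 5.3·4.19e+06 = 2.568e+07 m³/yr.
C = 66.3/2.568e+07 = 2.582e-06 kg/m³ = 0.002582 mg/L = 2.582 µg/L.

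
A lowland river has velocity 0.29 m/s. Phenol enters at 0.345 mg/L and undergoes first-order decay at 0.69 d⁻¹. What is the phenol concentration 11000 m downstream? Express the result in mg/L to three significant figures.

0.255 mg/L

Travel time t = 11000 m / 0.29 m/s = 1.1e+04/0.29 = 3.793e+04 s = 0.439 d.
First-order decay: C = 0.345·exp(−0.69·0.439) = 0.345·0.7387 = 0.2548 mg/L.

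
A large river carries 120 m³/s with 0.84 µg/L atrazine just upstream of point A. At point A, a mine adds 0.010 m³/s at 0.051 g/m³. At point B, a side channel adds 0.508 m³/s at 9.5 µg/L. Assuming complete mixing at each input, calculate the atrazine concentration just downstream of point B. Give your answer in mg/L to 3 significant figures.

0.000881 mg/L

0.84 µg/L = 0.00084 mg/L.
After input A: C = (120·0.00084 + 0.01·0.051) / 120 = 0.0008442 mg/L.
9.5 µg/L = 0.0095 mg/L.
After input B: C = (120·0.0008442 + 0.508·0.0095) / 120.5 = 0.0008807 mg/L.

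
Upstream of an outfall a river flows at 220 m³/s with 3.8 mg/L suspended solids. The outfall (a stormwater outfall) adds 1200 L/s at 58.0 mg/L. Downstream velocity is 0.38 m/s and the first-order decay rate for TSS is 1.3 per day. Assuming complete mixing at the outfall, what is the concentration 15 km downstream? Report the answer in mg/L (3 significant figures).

2.26 mg/L

1200 L/s = 1.2 m³/s.
After complete mixing, C₀ = (1.2·58 + 220·3.8) / 221.2 = 4.094 mg/L.
Travel time t = 1.5e+04 m / 0.38 m/s = 3.947e+04 s = 0.4569 d.
C = 4.094·exp(−1.3·0.4569) = 4.094·0.5522 = 2.261 mg/L.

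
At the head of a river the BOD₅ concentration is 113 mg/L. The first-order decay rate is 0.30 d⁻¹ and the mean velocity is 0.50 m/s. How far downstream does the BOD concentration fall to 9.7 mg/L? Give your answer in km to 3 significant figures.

354 km

From C = C₀·e^(−kt), t = ln(C₀/C)/k = ln(113/9.7)/0.30 = 2.455/0.30 = 8.184 d.
Distance = v·t = 0.50 m/s × 7.071e+05 s = 3.536e+05 m = 353.6 km.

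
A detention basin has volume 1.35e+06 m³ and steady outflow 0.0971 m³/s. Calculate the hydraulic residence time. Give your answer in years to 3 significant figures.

0.441 yr

Q = 0.0971 m³/s × 3.156e+07 s/yr = 3.064e+06 m³/yr.
Hydraulic residence time τ = V/Q = 1.35e+06/3.064e+06 = 0.4406 yr.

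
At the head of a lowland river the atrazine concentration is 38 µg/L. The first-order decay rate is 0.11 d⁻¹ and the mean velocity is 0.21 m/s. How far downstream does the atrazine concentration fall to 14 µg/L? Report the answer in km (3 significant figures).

165 km

From C = C₀·e^(−kt), t = ln(C₀/C)/k = ln(38/14)/0.11 = 0.9985/0.11 = 9.078 d.
Distance = v·t = 0.21 m/s × 7.843e+05 s = 1.647e+05 m = 164.7 km.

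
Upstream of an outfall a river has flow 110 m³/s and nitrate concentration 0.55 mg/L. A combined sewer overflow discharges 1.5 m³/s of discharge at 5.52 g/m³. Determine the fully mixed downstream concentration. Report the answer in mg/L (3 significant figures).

0.617 mg/L

Flow-weighted mixing gives C = (1.5·5.52 + 110·0.55) / (1.5 + 110) = 68.78/111.5 = 0.6169 mg/L.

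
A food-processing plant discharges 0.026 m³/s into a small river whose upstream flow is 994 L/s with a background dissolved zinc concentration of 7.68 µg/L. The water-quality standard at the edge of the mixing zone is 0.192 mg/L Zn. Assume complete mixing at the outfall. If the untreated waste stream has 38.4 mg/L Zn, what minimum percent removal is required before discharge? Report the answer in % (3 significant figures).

81.1 %

994 L/s = 0.994 m³/s.
7.68 µg/L = 0.00768 mg/L.
Mass balance: 0.192·1.02 = 0.026·Cₑ + 0.994·0.00768.
Cₑ = (0.1958 − 0.007634) / 0.026 = 7.239 mg/L.
Required removal = 1 − 7.239/38.4 = 81.15 %.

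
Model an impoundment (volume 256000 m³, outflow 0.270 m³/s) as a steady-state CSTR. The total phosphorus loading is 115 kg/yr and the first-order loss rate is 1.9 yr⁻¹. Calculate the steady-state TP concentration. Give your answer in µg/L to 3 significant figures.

Outflow Q = 0.270 m³/s × 3.156e+07 s/yr = 8.521e+06 m³/yr.
Steady-state CSTR mass balance: W = Q·C + k·V·C, so C = W/(Q + kV).
Q + kV = 8.521e+06 + 1.9·256000 = 9.007e+06 m³/yr.
C = 115/9.007e+06 = 1.277e-05 kg/m³ = 0.01277 mg/L = 12.77 µg/L.

12.8 µg/L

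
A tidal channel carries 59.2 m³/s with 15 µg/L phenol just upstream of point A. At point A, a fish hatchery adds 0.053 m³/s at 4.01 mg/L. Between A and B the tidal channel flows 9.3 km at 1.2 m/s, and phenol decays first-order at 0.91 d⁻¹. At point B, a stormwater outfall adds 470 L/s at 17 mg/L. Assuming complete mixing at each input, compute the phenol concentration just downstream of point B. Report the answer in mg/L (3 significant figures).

15 µg/L = 0.015 mg/L.
After input A: C = (59.2·0.015 + 0.053·4.01) / 59.25 = 0.01857 mg/L.
Over the 9.3 km reach to input B (t = 7750 s = 0.0897 d), decay gives C = 0.01857·exp(−0.91·0.0897) = 0.01712 mg/L.
470 L/s = 0.47 m³/s.
After input B: C = (59.25·0.01712 + 0.47·17) / 59.72 = 0.1508 mg/L.

0.151 mg/L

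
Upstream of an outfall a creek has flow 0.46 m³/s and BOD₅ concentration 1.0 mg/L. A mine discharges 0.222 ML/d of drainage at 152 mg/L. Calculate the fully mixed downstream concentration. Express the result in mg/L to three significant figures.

0.222 ML/d = 0.002569 m³/s.
Conservation of mass across the mixing zone: C = (0.002569·152 + 0.46·1) / (0.002569 + 0.46) = 0.8506/0.4626 = 1.839 mg/L.

1.84 mg/L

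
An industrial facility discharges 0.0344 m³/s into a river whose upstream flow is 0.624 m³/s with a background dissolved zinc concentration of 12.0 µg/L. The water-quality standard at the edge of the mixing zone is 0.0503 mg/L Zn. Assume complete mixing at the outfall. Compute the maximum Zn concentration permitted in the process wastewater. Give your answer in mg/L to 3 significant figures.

12.0 µg/L = 0.012 mg/L.
Mass balance: 0.0503·0.6584 = 0.0344·Cₑ + 0.624·0.012.
Cₑ = (0.03312 − 0.007488) / 0.0344 = 0.745 mg/L.

0.745 mg/L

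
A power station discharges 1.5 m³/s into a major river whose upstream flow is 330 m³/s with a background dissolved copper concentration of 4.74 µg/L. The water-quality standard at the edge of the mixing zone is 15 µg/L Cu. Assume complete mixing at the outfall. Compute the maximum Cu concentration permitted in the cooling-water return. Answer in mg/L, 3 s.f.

4.74 µg/L = 0.00474 mg/L.
15 µg/L = 0.015 mg/L.
Mass balance: 0.015·331.5 = 1.5·Cₑ + 330·0.00474.
Cₑ = (4.973 − 1.564) / 1.5 = 2.272 mg/L.

2.27 mg/L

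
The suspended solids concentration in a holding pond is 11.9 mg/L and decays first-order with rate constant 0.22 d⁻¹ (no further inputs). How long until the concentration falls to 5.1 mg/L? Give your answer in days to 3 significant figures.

3.85 d

t = ln(C₀/C)/k = ln(11.9/5.1)/0.22 = 0.8473/0.22 = 3.851 d.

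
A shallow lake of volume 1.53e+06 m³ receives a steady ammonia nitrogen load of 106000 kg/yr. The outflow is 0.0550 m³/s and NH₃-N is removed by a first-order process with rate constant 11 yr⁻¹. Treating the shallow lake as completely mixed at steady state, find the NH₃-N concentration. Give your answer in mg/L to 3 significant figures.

5.71 mg/L

Outflow Q = 0.0550 m³/s × 3.156e+07 s/yr = 1.736e+06 m³/yr.
Steady-state CSTR mass balance: W = Q·C + k·V·C, so C = W/(Q + kV).
Q + kV = 1.736e+06 + 11·1.53e+06 = 1.857e+07 m³/yr.
C = 106000/1.857e+07 = 0.005709 kg/m³ = 5.709 mg/L.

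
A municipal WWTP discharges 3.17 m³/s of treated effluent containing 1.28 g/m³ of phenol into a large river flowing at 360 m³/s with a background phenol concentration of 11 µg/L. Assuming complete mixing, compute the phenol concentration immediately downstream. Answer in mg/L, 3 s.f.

11 µg/L = 0.011 mg/L.
Flow-weighted mixing gives C = (3.17·1.28 + 360·0.011) / (3.17 + 360) = 8.018/363.2 = 0.02208 mg/L.

0.0221 mg/L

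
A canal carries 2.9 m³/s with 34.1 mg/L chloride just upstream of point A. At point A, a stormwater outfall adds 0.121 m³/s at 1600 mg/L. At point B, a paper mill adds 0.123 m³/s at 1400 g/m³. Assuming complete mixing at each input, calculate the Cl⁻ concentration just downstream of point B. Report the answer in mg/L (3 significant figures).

After input A: C = (2.9·34.1 + 0.121·1600) / 3.021 = 96.82 mg/L.
After input B: C = (3.021·96.82 + 0.123·1400) / 3.144 = 147.8 mg/L.

148 mg/L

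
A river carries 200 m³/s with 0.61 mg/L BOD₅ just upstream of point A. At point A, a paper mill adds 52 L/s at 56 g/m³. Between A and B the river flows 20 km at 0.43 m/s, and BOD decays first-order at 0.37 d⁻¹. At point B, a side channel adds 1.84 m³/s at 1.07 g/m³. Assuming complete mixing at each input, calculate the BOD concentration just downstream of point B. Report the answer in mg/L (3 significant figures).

0.517 mg/L

52 L/s = 0.052 m³/s.
After input A: C = (200·0.61 + 0.052·56) / 200.1 = 0.6244 mg/L.
Over the 20 km reach to input B (t = 4.651e+04 s = 0.5383 d), decay gives C = 0.6244·exp(−0.37·0.5383) = 0.5116 mg/L.
After input B: C = (200.1·0.5116 + 1.84·1.07) / 201.9 = 0.5167 mg/L.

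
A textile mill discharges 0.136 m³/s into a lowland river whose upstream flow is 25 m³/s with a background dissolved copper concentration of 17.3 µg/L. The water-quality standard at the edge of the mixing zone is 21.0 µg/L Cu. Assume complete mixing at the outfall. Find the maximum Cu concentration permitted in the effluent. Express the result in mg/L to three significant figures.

17.3 µg/L = 0.0173 mg/L.
21.0 µg/L = 0.021 mg/L.
Mass balance: 0.021·25.14 = 0.136·Cₑ + 25·0.0173.
Cₑ = (0.5279 − 0.4325) / 0.136 = 0.7011 mg/L.

0.701 mg/L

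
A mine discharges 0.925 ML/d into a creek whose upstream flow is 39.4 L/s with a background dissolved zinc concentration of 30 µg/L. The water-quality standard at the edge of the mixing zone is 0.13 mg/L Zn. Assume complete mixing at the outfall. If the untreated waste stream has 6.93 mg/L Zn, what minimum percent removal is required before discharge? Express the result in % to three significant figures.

92.8 %

0.925 ML/d = 0.01071 m³/s.
39.4 L/s = 0.0394 m³/s.
30 µg/L = 0.03 mg/L.
Mass balance: 0.13·0.05011 = 0.01071·Cₑ + 0.0394·0.03.
Cₑ = (0.006514 − 0.001182) / 0.01071 = 0.498 mg/L.
Required removal = 1 − 0.498/6.93 = 92.81 %.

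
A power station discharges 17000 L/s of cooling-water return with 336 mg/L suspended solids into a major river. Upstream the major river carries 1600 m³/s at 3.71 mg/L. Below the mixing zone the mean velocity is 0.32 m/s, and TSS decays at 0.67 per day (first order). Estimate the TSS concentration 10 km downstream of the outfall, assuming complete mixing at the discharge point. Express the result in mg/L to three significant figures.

17000 L/s = 17 m³/s.
After complete mixing, C₀ = (17·336 + 1600·3.71) / 1617 = 7.203 mg/L.
Travel time t = 1e+04 m / 0.32 m/s = 3.125e+04 s = 0.3617 d.
C = 7.203·exp(−0.67·0.3617) = 7.203·0.7848 = 5.653 mg/L.

5.65 mg/L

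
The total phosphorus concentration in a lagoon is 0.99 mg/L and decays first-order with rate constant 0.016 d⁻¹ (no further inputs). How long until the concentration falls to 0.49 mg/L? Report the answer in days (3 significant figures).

44.0 d

t = ln(C₀/C)/k = ln(0.99/0.49)/0.016 = 0.7033/0.016 = 43.96 d.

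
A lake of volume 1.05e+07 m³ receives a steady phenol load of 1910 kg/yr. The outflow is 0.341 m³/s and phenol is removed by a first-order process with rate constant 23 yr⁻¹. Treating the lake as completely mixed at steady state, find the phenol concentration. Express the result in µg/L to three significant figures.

7.57 µg/L

Outflow Q = 0.341 m³/s × 3.156e+07 s/yr = 1.076e+07 m³/yr.
Steady-state CSTR mass balance: W = Q·C + k·V·C, so C = W/(Q + kV).
Q + kV = 1.076e+07 + 23·1.05e+07 = 2.523e+08 m³/yr.
C = 1910/2.523e+08 = 7.572e-06 kg/m³ = 0.007572 mg/L = 7.572 µg/L.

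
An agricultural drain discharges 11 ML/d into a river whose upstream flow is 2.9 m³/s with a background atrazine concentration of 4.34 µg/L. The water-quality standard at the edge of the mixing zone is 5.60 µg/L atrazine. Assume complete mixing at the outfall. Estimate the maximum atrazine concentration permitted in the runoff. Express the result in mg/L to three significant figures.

0.0343 mg/L

11 ML/d = 0.1273 m³/s.
4.34 µg/L = 0.00434 mg/L.
5.60 µg/L = 0.0056 mg/L.
Mass balance: 0.0056·3.027 = 0.1273·Cₑ + 2.9·0.00434.
Cₑ = (0.01695 − 0.01259) / 0.1273 = 0.0343 mg/L.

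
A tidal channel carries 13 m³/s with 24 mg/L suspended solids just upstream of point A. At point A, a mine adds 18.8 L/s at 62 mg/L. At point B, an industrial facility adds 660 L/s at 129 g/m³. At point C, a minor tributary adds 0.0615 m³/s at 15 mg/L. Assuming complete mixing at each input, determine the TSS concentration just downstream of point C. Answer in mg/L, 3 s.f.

29.1 mg/L

18.8 L/s = 0.0188 m³/s.
After input A: C = (13·24 + 0.0188·62) / 13.02 = 24.05 mg/L.
660 L/s = 0.66 m³/s.
After input B: C = (13.02·24.05 + 0.66·129) / 13.68 = 29.12 mg/L.
After input C: C = (13.68·29.12 + 0.0615·15) / 13.74 = 29.06 mg/L.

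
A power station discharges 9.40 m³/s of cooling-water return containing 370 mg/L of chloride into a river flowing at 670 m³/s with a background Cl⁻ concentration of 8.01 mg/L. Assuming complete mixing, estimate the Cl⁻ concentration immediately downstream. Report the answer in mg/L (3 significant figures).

13.0 mg/L

Conservation of mass across the mixing zone: C = (9.4·370 + 670·8.01) / (9.4 + 670) = 8845/679.4 = 13.02 mg/L.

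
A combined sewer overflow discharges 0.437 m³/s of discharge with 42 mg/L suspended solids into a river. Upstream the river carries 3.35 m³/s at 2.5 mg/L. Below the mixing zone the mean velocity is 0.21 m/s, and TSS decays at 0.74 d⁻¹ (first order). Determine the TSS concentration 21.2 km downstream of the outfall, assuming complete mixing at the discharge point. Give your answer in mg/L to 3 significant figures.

After complete mixing, C₀ = (0.437·42 + 3.35·2.5) / 3.787 = 7.058 mg/L.
Travel time t = 2.12e+04 m / 0.21 m/s = 1.01e+05 s = 1.168 d.
C = 7.058·exp(−0.74·1.168) = 7.058·0.4212 = 2.973 mg/L.

2.97 mg/L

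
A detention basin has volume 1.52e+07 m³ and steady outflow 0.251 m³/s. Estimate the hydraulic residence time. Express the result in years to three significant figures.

Q = 0.251 m³/s × 3.156e+07 s/yr = 7.921e+06 m³/yr.
Hydraulic residence time τ = V/Q = 1.52e+07/7.921e+06 = 1.919 yr.

1.92 yr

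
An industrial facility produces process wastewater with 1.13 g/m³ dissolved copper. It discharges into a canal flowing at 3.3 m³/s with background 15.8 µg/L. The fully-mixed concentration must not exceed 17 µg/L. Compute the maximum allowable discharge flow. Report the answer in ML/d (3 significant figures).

0.307 ML/d

15.8 µg/L = 0.0158 mg/L.
17 µg/L = 0.017 mg/L.
Mass balance at complete mixing: C_std·(Q_w + Q_r) = Q_w·C_e + Q_r·C_b.
Rearranging, Q_w = Q_r·(C_std − C_b)/(C_e − C_std) = 3.3·(0.017 − 0.0158) / (1.13 − 0.017) = 0.003558 m³/s.
= 0.3074 ML/d.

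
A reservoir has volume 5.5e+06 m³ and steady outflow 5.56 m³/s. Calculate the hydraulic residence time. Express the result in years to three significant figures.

Q = 5.56 m³/s × 3.156e+07 s/yr = 1.755e+08 m³/yr.
Hydraulic residence time τ = V/Q = 5.5e+06/1.755e+08 = 0.03135 yr.

0.0313 yr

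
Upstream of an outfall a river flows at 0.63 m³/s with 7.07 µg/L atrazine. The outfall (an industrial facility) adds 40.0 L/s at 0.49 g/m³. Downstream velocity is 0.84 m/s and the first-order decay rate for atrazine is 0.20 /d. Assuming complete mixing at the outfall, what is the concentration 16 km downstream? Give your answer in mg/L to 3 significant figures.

40.0 L/s = 0.04 m³/s.
7.07 µg/L = 0.00707 mg/L.
After complete mixing, C₀ = (0.04·0.49 + 0.63·0.00707) / 0.67 = 0.0359 mg/L.
Travel time t = 1.6e+04 m / 0.84 m/s = 1.905e+04 s = 0.2205 d.
C = 0.0359·exp(−0.20·0.2205) = 0.0359·0.9569 = 0.03435 mg/L.

0.0344 mg/L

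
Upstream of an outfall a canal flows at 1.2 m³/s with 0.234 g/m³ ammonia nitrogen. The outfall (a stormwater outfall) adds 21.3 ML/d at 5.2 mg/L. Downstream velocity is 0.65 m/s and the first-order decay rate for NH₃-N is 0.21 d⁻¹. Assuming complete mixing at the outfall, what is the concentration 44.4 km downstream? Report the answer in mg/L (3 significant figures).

0.915 mg/L

21.3 ML/d = 0.2465 m³/s.
After complete mixing, C₀ = (0.2465·5.2 + 1.2·0.234) / 1.447 = 1.08 mg/L.
Travel time t = 4.44e+04 m / 0.65 m/s = 6.831e+04 s = 0.7906 d.
C = 1.08·exp(−0.21·0.7906) = 1.08·0.847 = 0.9151 mg/L.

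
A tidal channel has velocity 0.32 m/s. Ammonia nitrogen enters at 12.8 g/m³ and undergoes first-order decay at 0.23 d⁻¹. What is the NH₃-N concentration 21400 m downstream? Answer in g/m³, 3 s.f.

10.7 g/m³

Travel time t = 21400 m / 0.32 m/s = 2.14e+04/0.32 = 6.688e+04 s = 0.774 d.
First-order decay: C = 12.8·exp(−0.23·0.774) = 12.8·0.8369 = 10.71 g/m³.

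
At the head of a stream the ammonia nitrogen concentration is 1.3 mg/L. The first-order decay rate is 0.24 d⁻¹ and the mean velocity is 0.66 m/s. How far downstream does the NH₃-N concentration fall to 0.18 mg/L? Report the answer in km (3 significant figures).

470 km

From C = C₀·e^(−kt), t = ln(C₀/C)/k = ln(1.3/0.18)/0.24 = 1.977/0.24 = 8.238 d.
Distance = v·t = 0.66 m/s × 7.118e+05 s = 4.698e+05 m = 469.8 km.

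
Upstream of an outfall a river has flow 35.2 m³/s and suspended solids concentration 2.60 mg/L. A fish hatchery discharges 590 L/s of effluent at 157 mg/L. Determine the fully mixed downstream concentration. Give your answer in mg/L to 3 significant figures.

5.15 mg/L

590 L/s = 0.59 m³/s.
Flow-weighted mixing gives C = (0.59·157 + 35.2·2.6) / (0.59 + 35.2) = 184.2/35.79 = 5.145 mg/L.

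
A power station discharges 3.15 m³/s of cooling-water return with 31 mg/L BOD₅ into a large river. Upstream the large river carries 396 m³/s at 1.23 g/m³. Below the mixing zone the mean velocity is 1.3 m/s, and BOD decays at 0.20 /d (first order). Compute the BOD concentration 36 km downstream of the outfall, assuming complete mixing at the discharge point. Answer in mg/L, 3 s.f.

After complete mixing, C₀ = (3.15·31 + 396·1.23) / 399.1 = 1.465 mg/L.
Travel time t = 3.6e+04 m / 1.3 m/s = 2.769e+04 s = 0.3205 d.
C = 1.465·exp(−0.20·0.3205) = 1.465·0.9379 = 1.374 mg/L.

1.37 mg/L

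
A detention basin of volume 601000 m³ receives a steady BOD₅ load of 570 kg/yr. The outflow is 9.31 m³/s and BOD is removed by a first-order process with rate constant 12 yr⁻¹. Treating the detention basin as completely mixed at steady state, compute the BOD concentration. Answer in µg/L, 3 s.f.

1.89 µg/L

Outflow Q = 9.31 m³/s × 3.156e+07 s/yr = 2.938e+08 m³/yr.
Steady-state CSTR mass balance: W = Q·C + k·V·C, so C = W/(Q + kV).
Q + kV = 2.938e+08 + 12·601000 = 3.01e+08 m³/yr.
C = 570/3.01e+08 = 1.894e-06 kg/m³ = 0.001894 mg/L = 1.894 µg/L.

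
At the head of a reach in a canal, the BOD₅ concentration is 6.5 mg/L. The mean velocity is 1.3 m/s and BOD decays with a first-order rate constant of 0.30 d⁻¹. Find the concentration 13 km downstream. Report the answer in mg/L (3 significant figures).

6.28 mg/L

Travel time t = 13 km / 1.3 m/s = 1.3e+04/1.3 = 1e+04 s = 0.1157 d.
First-order decay: C = 6.5·exp(−0.30·0.1157) = 6.5·0.9659 = 6.278 mg/L.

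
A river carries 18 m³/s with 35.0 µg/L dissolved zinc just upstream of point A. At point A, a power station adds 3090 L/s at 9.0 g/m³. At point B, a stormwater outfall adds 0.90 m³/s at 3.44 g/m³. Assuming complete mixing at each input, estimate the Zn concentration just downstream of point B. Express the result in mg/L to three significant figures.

35.0 µg/L = 0.035 mg/L.
3090 L/s = 3.09 m³/s.
After input A: C = (18·0.035 + 3.09·9) / 21.09 = 1.349 mg/L.
After input B: C = (21.09·1.349 + 0.9·3.44) / 21.99 = 1.434 mg/L.

1.43 mg/L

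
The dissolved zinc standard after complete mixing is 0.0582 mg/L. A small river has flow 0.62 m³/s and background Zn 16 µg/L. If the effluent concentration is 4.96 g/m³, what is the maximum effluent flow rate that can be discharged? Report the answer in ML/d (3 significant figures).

0.461 ML/d

16 µg/L = 0.016 mg/L.
Mass balance at complete mixing: C_std·(Q_w + Q_r) = Q_w·C_e + Q_r·C_b.
Rearranging, Q_w = Q_r·(C_std − C_b)/(C_e − C_std) = 0.62·(0.0582 − 0.016) / (4.96 − 0.0582) = 0.005338 m³/s.
= 0.4612 ML/d.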